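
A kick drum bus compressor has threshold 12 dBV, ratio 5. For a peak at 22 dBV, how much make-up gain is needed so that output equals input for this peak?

Without make-up, output = threshold + overshoot/5 = 12 + 2 = 14 dBV.
Gap to target: 8 dB.

8 dB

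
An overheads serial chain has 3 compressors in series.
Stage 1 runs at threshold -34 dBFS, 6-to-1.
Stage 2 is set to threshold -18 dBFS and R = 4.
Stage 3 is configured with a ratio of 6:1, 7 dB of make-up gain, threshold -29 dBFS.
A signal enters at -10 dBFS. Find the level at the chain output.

Stage 1: overshoot 24 dB → 24/6 = 4 dB → -30 dBFS.
Stage 2: below threshold (-30 ≤ -18); passes unchanged; output -30 dBFS.
Stage 3: below threshold (-30 ≤ -29); passes unchanged; make-up brings it to -23 dBFS.

-23 dBFS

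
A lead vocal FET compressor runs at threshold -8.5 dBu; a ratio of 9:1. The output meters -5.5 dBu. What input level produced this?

18.5 dBu

The compressed level sits -5.5 − (-8.5) = 3 dB over threshold.
Before 9:1 compression the overshoot was 3 × 9 = 27 dB, so input = -8.5 + 27 = 18.5 dBu.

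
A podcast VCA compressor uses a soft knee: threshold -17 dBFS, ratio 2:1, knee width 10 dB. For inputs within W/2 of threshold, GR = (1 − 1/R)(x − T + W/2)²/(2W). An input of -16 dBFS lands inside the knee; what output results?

x − T + W/2 = -16 − (-17) + 5 = 6.
GR = (1 − 1/2) × 6² / 20 = 0.5 × 36 / 20 = 0.9 dB.
Output = -16 − 0.9 = -16.9 dBFS.

-16.9 dBFS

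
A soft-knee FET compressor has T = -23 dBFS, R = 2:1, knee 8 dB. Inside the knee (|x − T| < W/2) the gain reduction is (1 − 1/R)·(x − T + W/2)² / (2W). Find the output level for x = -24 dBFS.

-24.28125 dBFS

x − T + W/2 = -24 − (-23) + 4 = 3.
GR = (1 − 1/2) × 3² / 16 = 0.5 × 9 / 16 = 0.28125 dB.
Output = -24 − 0.28125 = -24.28125 dBFS.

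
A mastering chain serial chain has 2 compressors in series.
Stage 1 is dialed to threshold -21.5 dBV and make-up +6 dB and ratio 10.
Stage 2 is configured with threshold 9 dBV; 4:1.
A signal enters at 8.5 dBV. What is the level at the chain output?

-12.5 dBV

Stage 1: 30 dB above -21.5 dBV, reduced 10:1 to 3 dB above → -18.5 dBV; +6 dB make-up → -12.5 dBV.
Stage 2: -12.5 dBV ≤ 9 dBV, so stage 2 doesn't engage; output -12.5 dBV.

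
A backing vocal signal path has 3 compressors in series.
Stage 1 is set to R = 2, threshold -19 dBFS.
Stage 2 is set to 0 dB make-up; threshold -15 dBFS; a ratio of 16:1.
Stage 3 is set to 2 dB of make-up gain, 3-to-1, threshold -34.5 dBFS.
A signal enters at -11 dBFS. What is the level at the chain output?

Stage 1: 8 dB above -19 dBFS, reduced 2:1 to 4 dB above → -15 dBFS.
Stage 2: -15 dBFS ≤ -15 dBFS, so stage 2 doesn't engage; output -15 dBFS.
Stage 3: 19.5 dB above -34.5 dBFS, reduced 3:1 to 6.5 dB above → -28 dBFS; +2 dB make-up → -26 dBFS.

-26 dBFS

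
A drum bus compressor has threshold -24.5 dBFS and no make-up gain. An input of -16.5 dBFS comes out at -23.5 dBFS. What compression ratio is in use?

8:1

Input overshoot = -16.5 − (-24.5) = 8 dB; output overshoot = -23.5 − (-24.5) = 1 dB.
Ratio = 8 / 1 = 8.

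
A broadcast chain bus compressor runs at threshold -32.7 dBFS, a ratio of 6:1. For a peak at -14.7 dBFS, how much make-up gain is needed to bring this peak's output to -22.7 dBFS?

The peak compresses to -32.7 + 18/6 = -29.7 dBFS.
To reach -22.7 dBFS requires -22.7 − (-29.7) = 7 dB of make-up.

7 dB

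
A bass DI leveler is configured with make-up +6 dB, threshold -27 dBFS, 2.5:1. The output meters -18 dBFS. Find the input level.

Stripping the +6 dB make-up gives -24 dBFS at the gain stage.
Post-compression overshoot = -24 − (-27) = 3 dB.
Before 2.5:1 compression the overshoot was 3 × 2.5 = 7.5 dB, so input = -27 + 7.5 = -19.5 dBFS.

-19.5 dBFS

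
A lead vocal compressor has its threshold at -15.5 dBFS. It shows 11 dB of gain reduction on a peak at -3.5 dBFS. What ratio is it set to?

Input overshoot = -3.5 − (-15.5) = 12 dB.
Output overshoot = 12 − 11 = 1 dB.
Ratio = input overshoot / output overshoot = 12 / 1 = 12.

12:1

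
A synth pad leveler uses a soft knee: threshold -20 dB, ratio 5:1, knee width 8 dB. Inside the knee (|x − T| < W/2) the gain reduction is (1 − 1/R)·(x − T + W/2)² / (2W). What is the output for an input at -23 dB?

-23.05 dB

x − T + W/2 = -23 − (-20) + 4 = 1.
GR = (1 − 1/5) × 1² / 16 = 0.8 × 1 / 16 = 0.05 dB.
Output = -23 − 0.05 = -23.05 dB.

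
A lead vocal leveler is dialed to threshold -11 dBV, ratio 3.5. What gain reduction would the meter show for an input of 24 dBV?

24 dBV exceeds the threshold by 35 dB.
After 3.5:1 compression the overshoot becomes 35/3.5 = 10 dB.
So the signal is attenuated by 35 − 10 = 25 dB.

25 dB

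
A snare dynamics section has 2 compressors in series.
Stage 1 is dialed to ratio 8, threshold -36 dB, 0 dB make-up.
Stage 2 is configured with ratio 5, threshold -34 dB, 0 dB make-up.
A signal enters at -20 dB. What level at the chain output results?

-34 dB

Stage 1: 16 dB above -36 dB, reduced 8:1 to 2 dB above → -34 dB.
Stage 2: -34 dB is at or below the -34 dB threshold — no compression; output -34 dB.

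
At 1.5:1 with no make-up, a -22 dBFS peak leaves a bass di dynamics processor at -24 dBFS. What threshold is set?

-28 dBFS

Let T be the threshold. Output overshoot = (input overshoot)/R, so -24 − T = (-22 − T)/1.5.
1.5·(-24 − T) = -22 − T → 0.5·T = -36 − (-22) = -14.
T = -14/0.5 = -28 dBFS.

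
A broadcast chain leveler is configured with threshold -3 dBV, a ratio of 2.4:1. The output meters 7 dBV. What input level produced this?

21 dBV

Post-compression overshoot = 7 − (-3) = 10 dB.
Undo the ratio: input overshoot = 10 × 2.4 = 24 dB, giving input = 21 dBV.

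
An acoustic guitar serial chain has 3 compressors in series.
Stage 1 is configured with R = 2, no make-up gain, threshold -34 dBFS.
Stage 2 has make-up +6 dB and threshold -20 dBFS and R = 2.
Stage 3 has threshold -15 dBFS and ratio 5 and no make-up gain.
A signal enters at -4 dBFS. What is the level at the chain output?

Stage 1: 30 dB above -34 dBFS, reduced 2:1 to 15 dB above → -19 dBFS.
Stage 2: overshoot 1 dB → 1/2 = 0.5 dB → -19.5 dBFS; +6 dB make-up → -13.5 dBFS.
Stage 3: -13.5 dBFS is 1.5 dB over -15 dBFS; at 5:1 that becomes 0.3 dB over, giving -14.7 dBFS.

-14.7 dBFS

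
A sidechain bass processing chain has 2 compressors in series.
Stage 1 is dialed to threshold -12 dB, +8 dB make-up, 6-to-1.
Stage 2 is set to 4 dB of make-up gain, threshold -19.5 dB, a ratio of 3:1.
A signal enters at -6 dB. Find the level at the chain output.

Stage 1: overshoot 6 dB → 6/6 = 1 dB → -11 dB; +8 dB make-up → -3 dB.
Stage 2: -3 dB is 16.5 dB over -19.5 dB; at 3:1 that becomes 5.5 dB over, giving -14 dB; +4 dB make-up → -10 dB.

-10 dB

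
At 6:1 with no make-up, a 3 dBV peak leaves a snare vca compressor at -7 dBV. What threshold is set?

-9 dBV

Let T be the threshold. Output overshoot = (input overshoot)/R, so -7 − T = (3 − T)/6.
6·(-7 − T) = 3 − T → 5·T = -42 − 3 = -45.
T = -45/5 = -9 dBV.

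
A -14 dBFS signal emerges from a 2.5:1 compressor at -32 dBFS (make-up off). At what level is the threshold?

-44 dBFS

Let T be the threshold. Output overshoot = (input overshoot)/R, so -32 − T = (-14 − T)/2.5.
2.5·(-32 − T) = -14 − T → 1.5·T = -80 − (-14) = -66.
T = -66/1.5 = -44 dBFS.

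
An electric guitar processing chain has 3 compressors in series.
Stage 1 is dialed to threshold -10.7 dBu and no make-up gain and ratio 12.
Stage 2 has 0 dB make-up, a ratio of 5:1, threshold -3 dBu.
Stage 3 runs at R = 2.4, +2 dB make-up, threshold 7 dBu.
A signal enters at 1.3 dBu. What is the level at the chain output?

-7.7 dBu

Stage 1: 1.3 dBu is 12 dB over -10.7 dBu; at 12:1 that becomes 1 dB over, giving -9.7 dBu.
Stage 2: below threshold (-9.7 ≤ -3); passes unchanged; output -9.7 dBu.
Stage 3: -9.7 dBu ≤ 7 dBu, so stage 3 doesn't engage; make-up brings it to -7.7 dBu.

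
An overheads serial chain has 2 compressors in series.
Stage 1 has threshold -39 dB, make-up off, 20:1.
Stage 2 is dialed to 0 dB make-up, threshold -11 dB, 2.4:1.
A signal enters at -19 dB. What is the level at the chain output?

-38 dB

Stage 1: 20 dB above -39 dB, reduced 20:1 to 1 dB above → -38 dB.
Stage 2: -38 dB ≤ -11 dB, so stage 2 doesn't engage; output -38 dB.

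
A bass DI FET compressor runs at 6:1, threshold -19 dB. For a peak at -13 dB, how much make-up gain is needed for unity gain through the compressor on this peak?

Overshoot 6 dB → 6/6 = 1 dB after compression, so the compressed level is -19 + 1 = -18 dB.
Make-up = target − compressed = -13 − (-18) = 5 dB.

5 dB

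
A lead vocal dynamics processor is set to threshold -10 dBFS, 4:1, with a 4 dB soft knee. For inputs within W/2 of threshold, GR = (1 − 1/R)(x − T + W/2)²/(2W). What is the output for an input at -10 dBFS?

-10.375 dBFS

x − T + W/2 = -10 − (-10) + 2 = 2.
GR = (1 − 1/4) × 2² / 8 = 0.75 × 4 / 8 = 0.375 dB.
Output = -10 − 0.375 = -10.375 dBFS.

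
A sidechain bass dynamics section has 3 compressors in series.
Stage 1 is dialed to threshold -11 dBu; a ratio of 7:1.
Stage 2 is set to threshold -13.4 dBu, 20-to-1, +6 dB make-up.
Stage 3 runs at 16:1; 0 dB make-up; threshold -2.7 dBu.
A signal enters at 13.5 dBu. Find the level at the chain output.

-7.105 dBu

Stage 1: 13.5 dBu is 24.5 dB over -11 dBu; at 7:1 that becomes 3.5 dB over, giving -7.5 dBu.
Stage 2: -7.5 dBu is 5.9 dB over -13.4 dBu; at 20:1 that becomes 0.295 dB over, giving -13.105 dBu; +6 dB make-up → -7.105 dBu.
Stage 3: -7.105 dBu ≤ -2.7 dBu, so stage 3 doesn't engage; output -7.105 dBu.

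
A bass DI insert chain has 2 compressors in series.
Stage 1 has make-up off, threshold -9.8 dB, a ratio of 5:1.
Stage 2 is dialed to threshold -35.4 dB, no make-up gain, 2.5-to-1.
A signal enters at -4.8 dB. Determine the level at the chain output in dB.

-24.76 dB

Stage 1: -4.8 dB is 5 dB over -9.8 dB; at 5:1 that becomes 1 dB over, giving -8.8 dB.
Stage 2: overshoot 26.6 dB → 26.6/2.5 = 10.64 dB → -24.76 dB.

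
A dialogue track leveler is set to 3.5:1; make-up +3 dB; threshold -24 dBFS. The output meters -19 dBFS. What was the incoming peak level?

-17 dBFS

Stripping the +3 dB make-up gives -22 dBFS at the gain stage.
That's 2 dB above the -24 dBFS threshold.
Input overshoot = R × output overshoot = 7 dB → input = -24 + 7 = -17 dBFS.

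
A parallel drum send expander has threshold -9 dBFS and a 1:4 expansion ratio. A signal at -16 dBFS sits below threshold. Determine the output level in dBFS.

Undershoot = (-9) − (-16) = 7 dB.
At 1:4, that expands to 28 dB under threshold.
Output = -9 − 28 = -37 dBFS.

-37 dBFS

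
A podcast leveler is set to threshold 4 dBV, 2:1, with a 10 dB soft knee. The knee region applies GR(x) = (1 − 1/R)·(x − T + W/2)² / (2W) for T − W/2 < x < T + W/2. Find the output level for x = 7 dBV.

5.4 dBV

x − T + W/2 = 7 − 4 + 5 = 8.
GR = (1 − 1/2) × 8² / 20 = 0.5 × 64 / 20 = 1.6 dB.
Output = 7 − 1.6 = 5.4 dBV.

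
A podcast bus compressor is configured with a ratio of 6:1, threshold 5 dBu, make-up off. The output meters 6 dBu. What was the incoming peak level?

Post-compression overshoot = 6 − 5 = 1 dB.
Input overshoot = R × output overshoot = 6 dB → input = 5 + 6 = 11 dBu.

11 dBu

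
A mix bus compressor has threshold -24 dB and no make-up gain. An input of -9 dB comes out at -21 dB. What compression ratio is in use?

Input overshoot = -9 − (-24) = 15 dB; output overshoot = -21 − (-24) = 3 dB.
Ratio = 15 / 3 = 5.

5:1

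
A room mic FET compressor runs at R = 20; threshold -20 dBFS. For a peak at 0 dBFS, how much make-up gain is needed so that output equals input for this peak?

Without make-up, output = threshold + overshoot/20 = -20 + 1 = -19 dBFS.
Gap to target: 19 dB.

19 dB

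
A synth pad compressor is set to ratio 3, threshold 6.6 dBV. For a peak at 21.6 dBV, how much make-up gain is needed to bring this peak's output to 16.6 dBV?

Without make-up, output = threshold + overshoot/3 = 6.6 + 5 = 11.6 dBV.
Gap to target: 5 dB.

5 dB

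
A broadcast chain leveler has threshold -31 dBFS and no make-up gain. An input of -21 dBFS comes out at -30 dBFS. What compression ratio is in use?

10:1

Input overshoot = -21 − (-31) = 10 dB; output overshoot = -30 − (-31) = 1 dB.
Ratio = 10 / 1 = 10.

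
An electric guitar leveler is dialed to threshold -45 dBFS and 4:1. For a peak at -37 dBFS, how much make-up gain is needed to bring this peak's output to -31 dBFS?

The peak compresses to -45 + 8/4 = -43 dBFS.
To reach -31 dBFS requires -31 − (-43) = 12 dB of make-up.

12 dB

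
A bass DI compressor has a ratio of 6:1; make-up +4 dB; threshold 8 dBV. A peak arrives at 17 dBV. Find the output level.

13.5 dBV

The input is 9 dB above the 8 dBV threshold.
6:1 compression reduces that to 9/6 = 1.5 dB over.
Output = 8 + 1.5 = 9.5 dBV; make-up adds 4 dB, giving 13.5 dBV.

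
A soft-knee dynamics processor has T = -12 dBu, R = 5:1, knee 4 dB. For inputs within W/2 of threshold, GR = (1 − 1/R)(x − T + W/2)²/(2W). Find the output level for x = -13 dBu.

x − T + W/2 = -13 − (-12) + 2 = 1.
GR = (1 − 1/5) × 1² / 8 = 0.8 × 1 / 8 = 0.1 dB.
Output = -13 − 0.1 = -13.1 dBu.

-13.1 dBu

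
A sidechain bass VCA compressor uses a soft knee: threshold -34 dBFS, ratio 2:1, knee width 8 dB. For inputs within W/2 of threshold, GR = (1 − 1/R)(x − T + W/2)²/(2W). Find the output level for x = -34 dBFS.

x − T + W/2 = -34 − (-34) + 4 = 4.
GR = (1 − 1/2) × 4² / 16 = 0.5 × 16 / 16 = 0.5 dB.
Output = -34 − 0.5 = -34.5 dBFS.

-34.5 dBFS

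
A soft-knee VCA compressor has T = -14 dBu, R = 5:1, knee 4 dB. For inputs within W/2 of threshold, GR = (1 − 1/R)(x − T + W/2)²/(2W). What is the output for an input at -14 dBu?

-14.4 dBu

x − T + W/2 = -14 − (-14) + 2 = 2.
GR = (1 − 1/5) × 2² / 8 = 0.8 × 4 / 8 = 0.4 dB.
Output = -14 − 0.4 = -14.4 dBu.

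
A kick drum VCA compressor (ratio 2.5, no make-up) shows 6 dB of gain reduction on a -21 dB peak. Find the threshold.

Gain reduction = -21 − (-27) = 6 dB; output overshoot = GR / (R − 1) = 6 / 1.5 = 4 dB.
Threshold = output − output overshoot = -27 − 4 = -31 dB.

-31 dB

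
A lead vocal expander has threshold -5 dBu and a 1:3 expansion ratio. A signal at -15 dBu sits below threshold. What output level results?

-35 dBu

Undershoot = (-5) − (-15) = 10 dB.
At 1:3, that expands to 30 dB under threshold.
Output = -5 − 30 = -35 dBu.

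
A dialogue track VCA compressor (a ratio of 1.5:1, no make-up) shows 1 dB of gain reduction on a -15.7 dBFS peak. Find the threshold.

-18.7 dBFS

Gain reduction = -15.7 − (-16.7) = 1 dB; output overshoot = GR / (R − 1) = 1 / 0.5 = 2 dB.
Threshold = output − output overshoot = -16.7 − 2 = -18.7 dBFS.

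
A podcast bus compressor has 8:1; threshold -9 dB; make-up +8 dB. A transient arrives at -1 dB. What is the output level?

-1 dB sits 8 dB over threshold.
At 8:1 the overshoot is divided by 8, leaving 1 dB above threshold.
So the level is -9 + 1 = -8 dB; make-up adds 8 dB, giving 0 dB.

0 dB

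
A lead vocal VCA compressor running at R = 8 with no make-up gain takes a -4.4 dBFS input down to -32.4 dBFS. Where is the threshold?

Gain reduction = -4.4 − (-32.4) = 28 dB; output overshoot = GR / (R − 1) = 28 / 7 = 4 dB.
Threshold = output − output overshoot = -32.4 − 4 = -36.4 dBFS.

-36.4 dBFS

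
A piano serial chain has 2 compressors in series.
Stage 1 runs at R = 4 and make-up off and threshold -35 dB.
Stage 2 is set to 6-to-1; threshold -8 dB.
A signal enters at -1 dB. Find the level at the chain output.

Stage 1: 34 dB above -35 dB, reduced 4:1 to 8.5 dB above → -26.5 dB.
Stage 2: -26.5 dB is at or below the -8 dB threshold — no compression; output -26.5 dB.

-26.5 dB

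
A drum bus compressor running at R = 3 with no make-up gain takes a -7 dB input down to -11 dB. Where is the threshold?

Let T be the threshold. Output overshoot = (input overshoot)/R, so -11 − T = (-7 − T)/3.
3·(-11 − T) = -7 − T → 2·T = -33 − (-7) = -26.
T = -26/2 = -13 dB.

-13 dB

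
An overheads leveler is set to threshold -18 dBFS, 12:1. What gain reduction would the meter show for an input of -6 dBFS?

The signal is 12 dB above threshold.
A 12:1 ratio leaves 1 dB of that excess.
Gain reduction = 12 − 1 = 11 dB.

11 dB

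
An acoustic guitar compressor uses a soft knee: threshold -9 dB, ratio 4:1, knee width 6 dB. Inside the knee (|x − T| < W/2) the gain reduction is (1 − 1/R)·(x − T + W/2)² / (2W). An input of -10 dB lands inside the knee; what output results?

-10.25 dB

x − T + W/2 = -10 − (-9) + 3 = 2.
GR = (1 − 1/4) × 2² / 12 = 0.75 × 4 / 12 = 0.25 dB.
Output = -10 − 0.25 = -10.25 dB.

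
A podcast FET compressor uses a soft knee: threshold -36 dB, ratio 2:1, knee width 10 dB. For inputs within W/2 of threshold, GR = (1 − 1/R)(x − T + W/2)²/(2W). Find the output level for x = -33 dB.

x − T + W/2 = -33 − (-36) + 5 = 8.
GR = (1 − 1/2) × 8² / 20 = 0.5 × 64 / 20 = 1.6 dB.
Output = -33 − 1.6 = -34.6 dB.

-34.6 dB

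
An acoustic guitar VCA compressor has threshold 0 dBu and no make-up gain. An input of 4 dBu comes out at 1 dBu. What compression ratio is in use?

4:1

Input overshoot = 4 − 0 = 4 dB; output overshoot = 1 − 0 = 1 dB.
Ratio = 4 / 1 = 4.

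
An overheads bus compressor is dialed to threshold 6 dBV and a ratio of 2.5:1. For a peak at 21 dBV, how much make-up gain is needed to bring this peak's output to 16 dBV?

Overshoot 15 dB → 15/2.5 = 6 dB after compression, so the compressed level is 6 + 6 = 12 dBV.
Make-up = target − compressed = 16 − 12 = 4 dB.

4 dB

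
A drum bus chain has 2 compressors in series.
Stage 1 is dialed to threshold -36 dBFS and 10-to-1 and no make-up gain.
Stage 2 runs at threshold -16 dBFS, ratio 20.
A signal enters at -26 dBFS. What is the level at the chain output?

-35 dBFS

Stage 1: -26 dBFS is 10 dB over -36 dBFS; at 10:1 that becomes 1 dB over, giving -35 dBFS.
Stage 2: below threshold (-35 ≤ -16); passes unchanged; output -35 dBFS.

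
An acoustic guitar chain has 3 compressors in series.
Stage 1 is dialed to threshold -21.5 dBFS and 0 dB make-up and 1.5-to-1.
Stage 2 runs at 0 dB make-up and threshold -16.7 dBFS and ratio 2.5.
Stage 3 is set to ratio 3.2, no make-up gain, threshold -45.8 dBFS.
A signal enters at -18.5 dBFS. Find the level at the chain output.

-37.58125 dBFS

Stage 1: -18.5 dBFS is 3 dB over -21.5 dBFS; at 1.5:1 that becomes 2 dB over, giving -19.5 dBFS.
Stage 2: below threshold (-19.5 ≤ -16.7); passes unchanged; output -19.5 dBFS.
Stage 3: -19.5 dBFS is 26.3 dB over -45.8 dBFS; at 3.2:1 that becomes 8.21875 dB over, giving -37.58125 dBFS.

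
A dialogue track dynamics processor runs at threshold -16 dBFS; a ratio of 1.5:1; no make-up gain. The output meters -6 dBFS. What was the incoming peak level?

Post-compression overshoot = -6 − (-16) = 10 dB.
Input overshoot = R × output overshoot = 15 dB → input = -16 + 15 = -1 dBFS.

-1 dBFS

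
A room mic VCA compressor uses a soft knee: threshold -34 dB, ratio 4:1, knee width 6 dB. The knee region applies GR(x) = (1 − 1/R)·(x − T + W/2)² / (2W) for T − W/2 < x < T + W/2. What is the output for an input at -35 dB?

x − T + W/2 = -35 − (-34) + 3 = 2.
GR = (1 − 1/4) × 2² / 12 = 0.75 × 4 / 12 = 0.25 dB.
Output = -35 − 0.25 = -35.25 dB.

-35.25 dB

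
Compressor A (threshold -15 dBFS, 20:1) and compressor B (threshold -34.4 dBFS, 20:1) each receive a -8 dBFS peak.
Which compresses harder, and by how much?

B, by 18.43 dB

A: GR = 7 − 7/20 = 6.65 dB.
B: GR = 26.4 − 26.4/20 = 25.08 dB.
B reduces 18.43 dB more.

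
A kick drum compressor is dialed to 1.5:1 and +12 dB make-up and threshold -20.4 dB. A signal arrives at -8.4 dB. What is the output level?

Overshoot: -8.4 − (-20.4) = 12 dB.
The 12 dB excess becomes 8 dB after 1.5:1 reduction.
Output = -20.4 + 8 = -12.4 dB; make-up adds 12 dB, giving -0.4 dB.

-0.4 dB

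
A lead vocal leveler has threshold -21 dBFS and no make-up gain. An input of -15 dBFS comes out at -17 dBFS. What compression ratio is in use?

1.5:1

Input overshoot = -15 − (-21) = 6 dB; output overshoot = -17 − (-21) = 4 dB.
Ratio = 6 / 4 = 1.5.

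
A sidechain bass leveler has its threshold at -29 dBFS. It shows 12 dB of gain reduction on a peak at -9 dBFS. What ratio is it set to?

2.5:1

Input overshoot = -9 − (-29) = 20 dB.
Output overshoot = 20 − 12 = 8 dB.
Ratio = input overshoot / output overshoot = 20 / 8 = 2.5.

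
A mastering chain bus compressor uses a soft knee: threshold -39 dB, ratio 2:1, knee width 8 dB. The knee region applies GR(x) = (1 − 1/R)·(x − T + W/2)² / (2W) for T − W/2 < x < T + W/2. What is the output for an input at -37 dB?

-38.125 dB

x − T + W/2 = -37 − (-39) + 4 = 6.
GR = (1 − 1/2) × 6² / 16 = 0.5 × 36 / 16 = 1.125 dB.
Output = -37 − 1.125 = -38.125 dB.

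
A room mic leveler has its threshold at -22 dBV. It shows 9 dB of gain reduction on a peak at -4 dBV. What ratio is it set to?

Input overshoot = -4 − (-22) = 18 dB.
Output overshoot = 18 − 9 = 9 dB.
Ratio = input overshoot / output overshoot = 18 / 9 = 2.

2:1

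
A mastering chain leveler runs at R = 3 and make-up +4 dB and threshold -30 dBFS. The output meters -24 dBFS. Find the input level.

-24 dBFS

Before make-up, the level was -24 − 4 = -28 dBFS.
That's 2 dB above the -30 dBFS threshold.
Input overshoot = R × output overshoot = 6 dB → input = -30 + 6 = -24 dBFS.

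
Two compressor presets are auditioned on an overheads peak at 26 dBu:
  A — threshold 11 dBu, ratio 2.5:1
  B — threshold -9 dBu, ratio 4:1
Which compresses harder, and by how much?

A: 15 dB over, compressed to 6 dB over, so 9 dB of GR.
B: 35 dB over, compressed to 8.75 dB over, so 26.25 dB of GR.
B applies 17.25 dB more gain reduction.

B, by 17.25 dB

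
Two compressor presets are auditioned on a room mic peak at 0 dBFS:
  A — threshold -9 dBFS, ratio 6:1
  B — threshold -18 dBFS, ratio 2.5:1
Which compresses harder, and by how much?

A: 9 dB over, compressed to 1.5 dB over, so 7.5 dB of GR.
B: 18 dB over, compressed to 7.2 dB over, so 10.8 dB of GR.
B reduces 3.3 dB more.

B, by 3.3 dB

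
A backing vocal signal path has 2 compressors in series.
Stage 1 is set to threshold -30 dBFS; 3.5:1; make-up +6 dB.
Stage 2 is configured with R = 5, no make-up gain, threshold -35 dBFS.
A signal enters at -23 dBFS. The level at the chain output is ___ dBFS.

Stage 1: overshoot 7 dB → 7/3.5 = 2 dB → -28 dBFS; +6 dB make-up → -22 dBFS.
Stage 2: 13 dB above -35 dBFS, reduced 5:1 to 2.6 dB above → -32.4 dBFS.

-32.4 dBFS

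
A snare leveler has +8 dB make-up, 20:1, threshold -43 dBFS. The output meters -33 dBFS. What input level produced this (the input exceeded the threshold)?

Before make-up, the level was -33 − 8 = -41 dBFS.
The compressed level sits -41 − (-43) = 2 dB over threshold.
Input overshoot = R × output overshoot = 40 dB → input = -43 + 40 = -3 dBFS.

-3 dBFS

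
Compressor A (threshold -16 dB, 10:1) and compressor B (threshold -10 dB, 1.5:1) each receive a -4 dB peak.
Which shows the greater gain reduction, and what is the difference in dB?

A, by 8.8 dB

A: overshoot 12 dB → output overshoot 1.2 dB → GR 10.8 dB.
B: overshoot 6 dB → output overshoot 4 dB → GR 2 dB.
A reduces 8.8 dB more.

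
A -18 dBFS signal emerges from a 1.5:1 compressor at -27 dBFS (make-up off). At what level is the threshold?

Let T be the threshold. Output overshoot = (input overshoot)/R, so -27 − T = (-18 − T)/1.5.
1.5·(-27 − T) = -18 − T → 0.5·T = -40.5 − (-18) = -22.5.
T = -22.5/0.5 = -45 dBFS.

-45 dBFS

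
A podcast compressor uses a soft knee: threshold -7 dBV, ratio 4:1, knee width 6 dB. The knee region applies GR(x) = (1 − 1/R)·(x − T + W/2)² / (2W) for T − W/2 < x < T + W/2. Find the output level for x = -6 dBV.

x − T + W/2 = -6 − (-7) + 3 = 4.
GR = (1 − 1/4) × 4² / 12 = 0.75 × 16 / 12 = 1 dB.
Output = -6 − 1 = -7 dBV.

-7 dBV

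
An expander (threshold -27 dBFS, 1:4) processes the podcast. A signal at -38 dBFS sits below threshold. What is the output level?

The input is 11 dB below the -27 dBFS threshold.
A 1:4 expander multiplies undershoot by 4: 11 × 4 = 44 dB below threshold.
Output = -27 − 44 = -71 dBFS.

-71 dBFS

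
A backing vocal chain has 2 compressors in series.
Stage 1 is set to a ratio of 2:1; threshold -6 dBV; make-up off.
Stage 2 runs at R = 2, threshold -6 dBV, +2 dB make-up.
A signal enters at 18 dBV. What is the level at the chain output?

Stage 1: overshoot 24 dB → 24/2 = 12 dB → 6 dBV.
Stage 2: 6 dBV is 12 dB over -6 dBV; at 2:1 that becomes 6 dB over, giving 0 dBV; +2 dB make-up → 2 dBV.

2 dBV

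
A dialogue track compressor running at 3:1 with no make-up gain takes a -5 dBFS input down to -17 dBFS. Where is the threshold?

-23 dBFS

Gain reduction = -5 − (-17) = 12 dB; output overshoot = GR / (R − 1) = 12 / 2 = 6 dB.
Threshold = output − output overshoot = -17 − 6 = -23 dBFS.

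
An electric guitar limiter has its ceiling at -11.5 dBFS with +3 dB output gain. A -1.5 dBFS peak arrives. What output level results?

A brickwall limiter is an ∞:1 compressor: any input above the ceiling is clamped to -11.5 dBFS.
Output gain then adds 3 dB: -11.5 + 3 = -8.5 dBFS.

-8.5 dBFS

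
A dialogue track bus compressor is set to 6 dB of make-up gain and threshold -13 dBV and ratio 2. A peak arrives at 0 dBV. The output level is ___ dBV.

0 dBV sits 13 dB over threshold.
2:1 compression reduces that to 13/2 = 6.5 dB over.
So the level is -13 + 6.5 = -6.5 dBV; make-up adds 6 dB, giving -0.5 dBV.

-0.5 dBV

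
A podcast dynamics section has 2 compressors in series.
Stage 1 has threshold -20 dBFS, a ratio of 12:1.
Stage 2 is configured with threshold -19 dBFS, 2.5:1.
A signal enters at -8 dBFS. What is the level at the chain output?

Stage 1: overshoot 12 dB → 12/12 = 1 dB → -19 dBFS.
Stage 2: below threshold (-19 ≤ -19); passes unchanged; output -19 dBFS.

-19 dBFS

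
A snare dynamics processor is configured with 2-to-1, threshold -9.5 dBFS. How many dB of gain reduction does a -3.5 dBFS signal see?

3 dB

The signal is 6 dB above threshold.
At 2:1, output sits 6/2 = 3 dB above threshold.
So the signal is attenuated by 6 − 3 = 3 dB.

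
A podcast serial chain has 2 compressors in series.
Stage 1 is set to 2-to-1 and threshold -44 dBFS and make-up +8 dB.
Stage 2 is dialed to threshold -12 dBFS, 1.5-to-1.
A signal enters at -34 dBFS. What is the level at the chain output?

Stage 1: overshoot 10 dB → 10/2 = 5 dB → -39 dBFS; +8 dB make-up → -31 dBFS.
Stage 2: below threshold (-31 ≤ -12); passes unchanged; output -31 dBFS.

-31 dBFS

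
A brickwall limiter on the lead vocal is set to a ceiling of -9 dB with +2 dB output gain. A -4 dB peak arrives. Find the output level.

The limiter clamps the peak to its -9 dB ceiling.
Output gain then adds 2 dB: -9 + 2 = -7 dB.

-7 dB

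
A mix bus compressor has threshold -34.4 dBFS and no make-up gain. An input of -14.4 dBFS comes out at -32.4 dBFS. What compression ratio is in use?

Input overshoot = -14.4 − (-34.4) = 20 dB; output overshoot = -32.4 − (-34.4) = 2 dB.
Ratio = 20 / 2 = 10.

10:1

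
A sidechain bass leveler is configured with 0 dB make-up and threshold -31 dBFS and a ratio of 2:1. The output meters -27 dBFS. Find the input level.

-23 dBFS

The compressed level sits -27 − (-31) = 4 dB over threshold.
Input overshoot = R × output overshoot = 8 dB → input = -31 + 8 = -23 dBFS.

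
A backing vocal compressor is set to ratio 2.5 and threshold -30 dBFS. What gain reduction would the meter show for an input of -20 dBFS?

Overshoot = -20 − (-30) = 10 dB.
After 2.5:1 compression the overshoot becomes 10/2.5 = 4 dB.
GR = overshoot in − overshoot out = 10 − 4 = 6 dB.

6 dB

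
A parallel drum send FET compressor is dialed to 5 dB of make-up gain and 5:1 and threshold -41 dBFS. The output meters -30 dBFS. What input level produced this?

Before make-up, the level was -30 − 5 = -35 dBFS.
That's 6 dB above the -41 dBFS threshold.
Undo the ratio: input overshoot = 6 × 5 = 30 dB, giving input = -11 dBFS.

-11 dBFS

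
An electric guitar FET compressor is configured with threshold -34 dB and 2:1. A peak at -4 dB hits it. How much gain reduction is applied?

15 dB

-4 dB exceeds the threshold by 30 dB.
At 2:1, output sits 30/2 = 15 dB above threshold.
So the signal is attenuated by 30 − 15 = 15 dB.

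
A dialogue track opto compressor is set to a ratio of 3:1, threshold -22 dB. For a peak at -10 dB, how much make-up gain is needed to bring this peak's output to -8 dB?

The peak compresses to -22 + 12/3 = -18 dB.
To reach -8 dB requires -8 − (-18) = 10 dB of make-up.

10 dB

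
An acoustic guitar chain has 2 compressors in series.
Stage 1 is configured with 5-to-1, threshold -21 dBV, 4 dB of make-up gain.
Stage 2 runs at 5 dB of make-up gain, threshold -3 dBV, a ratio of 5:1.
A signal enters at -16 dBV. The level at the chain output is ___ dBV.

-11 dBV

Stage 1: -16 dBV is 5 dB over -21 dBV; at 5:1 that becomes 1 dB over, giving -20 dBV; +4 dB make-up → -16 dBV.
Stage 2: -16 dBV is at or below the -3 dBV threshold — no compression; make-up brings it to -11 dBV.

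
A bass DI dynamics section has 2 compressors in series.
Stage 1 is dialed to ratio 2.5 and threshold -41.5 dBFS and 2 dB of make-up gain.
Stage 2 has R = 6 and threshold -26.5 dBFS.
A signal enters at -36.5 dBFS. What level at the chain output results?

-37.5 dBFS

Stage 1: -36.5 dBFS is 5 dB over -41.5 dBFS; at 2.5:1 that becomes 2 dB over, giving -39.5 dBFS; +2 dB make-up → -37.5 dBFS.
Stage 2: -37.5 dBFS ≤ -26.5 dBFS, so stage 2 doesn't engage; output -37.5 dBFS.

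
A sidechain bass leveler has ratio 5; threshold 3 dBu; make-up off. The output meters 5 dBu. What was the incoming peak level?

13 dBu

The compressed level sits 5 − 3 = 2 dB over threshold.
Undo the ratio: input overshoot = 2 × 5 = 10 dB, giving input = 13 dBu.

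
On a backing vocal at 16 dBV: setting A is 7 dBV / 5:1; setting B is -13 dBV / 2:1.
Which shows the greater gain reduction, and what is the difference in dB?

A: overshoot 9 dB → output overshoot 1.8 dB → GR 7.2 dB.
B: overshoot 29 dB → output overshoot 14.5 dB → GR 14.5 dB.
B reduces 7.3 dB more.

B, by 7.3 dB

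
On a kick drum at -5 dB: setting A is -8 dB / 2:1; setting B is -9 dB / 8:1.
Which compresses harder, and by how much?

A: 3 dB over, compressed to 1.5 dB over, so 1.5 dB of GR.
B: 4 dB over, compressed to 0.5 dB over, so 3.5 dB of GR.
B applies 2 dB more gain reduction.

B, by 2 dB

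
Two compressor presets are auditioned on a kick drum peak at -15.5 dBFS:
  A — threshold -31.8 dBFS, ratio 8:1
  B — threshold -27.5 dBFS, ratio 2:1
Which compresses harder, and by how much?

A: 16.3 dB over, compressed to 2.0375 dB over, so 14.2625 dB of GR.
B: 12 dB over, compressed to 6 dB over, so 6 dB of GR.
A reduces 8.2625 dB more.

A, by 8.2625 dB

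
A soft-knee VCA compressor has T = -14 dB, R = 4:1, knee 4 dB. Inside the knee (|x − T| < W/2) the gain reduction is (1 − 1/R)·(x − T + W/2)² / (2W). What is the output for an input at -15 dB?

x − T + W/2 = -15 − (-14) + 2 = 1.
GR = (1 − 1/4) × 1² / 8 = 0.75 × 1 / 8 = 0.09375 dB.
Output = -15 − 0.09375 = -15.09375 dB.

-15.09375 dB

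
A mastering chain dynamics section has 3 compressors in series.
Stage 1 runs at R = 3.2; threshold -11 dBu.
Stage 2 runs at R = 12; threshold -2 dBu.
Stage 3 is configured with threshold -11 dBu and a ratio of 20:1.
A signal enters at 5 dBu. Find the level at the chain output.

Stage 1: 16 dB above -11 dBu, reduced 3.2:1 to 5 dB above → -6 dBu.
Stage 2: below threshold (-6 ≤ -2); passes unchanged; output -6 dBu.
Stage 3: overshoot 5 dB → 5/20 = 0.25 dB → -10.75 dBu.

-10.75 dBu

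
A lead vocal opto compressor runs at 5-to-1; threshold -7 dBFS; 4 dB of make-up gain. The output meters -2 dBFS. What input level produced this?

-2 dBFS

Remove make-up: -2 − 4 = -6 dBFS.
That's 1 dB above the -7 dBFS threshold.
Before 5:1 compression the overshoot was 1 × 5 = 5 dB, so input = -7 + 5 = -2 dBFS.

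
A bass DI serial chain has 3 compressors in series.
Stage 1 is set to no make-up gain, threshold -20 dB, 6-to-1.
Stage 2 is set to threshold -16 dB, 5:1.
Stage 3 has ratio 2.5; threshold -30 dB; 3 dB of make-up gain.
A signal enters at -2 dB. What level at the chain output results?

Stage 1: 18 dB above -20 dB, reduced 6:1 to 3 dB above → -17 dB.
Stage 2: -17 dB is at or below the -16 dB threshold — no compression; output -17 dB.
Stage 3: 13 dB above -30 dB, reduced 2.5:1 to 5.2 dB above → -24.8 dB; +3 dB make-up → -21.8 dB.

-21.8 dB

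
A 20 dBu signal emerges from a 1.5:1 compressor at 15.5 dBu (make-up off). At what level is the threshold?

Input is 13.5 dB above T (since output overshoot × R = input overshoot: (15.5 − T)·1.5 = 20 − T gives T = 6.5 dBu).
Check: 6.5 + (20 − 6.5)/1.5 = 6.5 + 9 = 15.5 dBu. ✓

6.5 dBu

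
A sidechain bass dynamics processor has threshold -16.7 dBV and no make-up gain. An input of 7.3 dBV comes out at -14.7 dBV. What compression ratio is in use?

Input overshoot = 7.3 − (-16.7) = 24 dB; output overshoot = -14.7 − (-16.7) = 2 dB.
Ratio = 24 / 2 = 12.

12:1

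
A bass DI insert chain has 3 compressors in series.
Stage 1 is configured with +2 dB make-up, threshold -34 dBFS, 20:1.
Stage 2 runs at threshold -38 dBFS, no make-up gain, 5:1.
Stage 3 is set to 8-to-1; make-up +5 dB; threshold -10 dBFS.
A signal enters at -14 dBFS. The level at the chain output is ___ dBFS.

Stage 1: overshoot 20 dB → 20/20 = 1 dB → -33 dBFS; +2 dB make-up → -31 dBFS.
Stage 2: 7 dB above -38 dBFS, reduced 5:1 to 1.4 dB above → -36.6 dBFS.
Stage 3: below threshold (-36.6 ≤ -10); passes unchanged; make-up brings it to -31.6 dBFS.

-31.6 dBFS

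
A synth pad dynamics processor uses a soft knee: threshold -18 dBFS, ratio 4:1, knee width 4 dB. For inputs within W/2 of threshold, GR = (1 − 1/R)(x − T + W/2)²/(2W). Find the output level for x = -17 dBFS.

-17.84375 dBFS

x − T + W/2 = -17 − (-18) + 2 = 3.
GR = (1 − 1/4) × 3² / 8 = 0.75 × 9 / 8 = 0.84375 dB.
Output = -17 − 0.84375 = -17.84375 dBFS.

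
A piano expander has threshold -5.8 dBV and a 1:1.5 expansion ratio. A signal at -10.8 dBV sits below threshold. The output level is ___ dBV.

-13.3 dBV

The input is 5 dB below the -5.8 dBV threshold.
A 1:1.5 expander multiplies undershoot by 1.5: 5 × 1.5 = 7.5 dB below threshold.
Output = -5.8 − 7.5 = -13.3 dBV.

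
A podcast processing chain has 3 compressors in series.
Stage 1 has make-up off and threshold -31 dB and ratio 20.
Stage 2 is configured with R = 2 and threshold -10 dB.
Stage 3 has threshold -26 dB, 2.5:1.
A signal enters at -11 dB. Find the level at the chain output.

Stage 1: 20 dB above -31 dB, reduced 20:1 to 1 dB above → -30 dB.
Stage 2: -30 dB ≤ -10 dB, so stage 2 doesn't engage; output -30 dB.
Stage 3: -30 dB is at or below the -26 dB threshold — no compression; output -30 dB.

-30 dB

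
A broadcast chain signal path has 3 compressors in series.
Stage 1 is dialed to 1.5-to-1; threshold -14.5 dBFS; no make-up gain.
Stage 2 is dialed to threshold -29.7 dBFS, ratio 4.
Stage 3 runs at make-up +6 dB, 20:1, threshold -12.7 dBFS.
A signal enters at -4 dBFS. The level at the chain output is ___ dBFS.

Stage 1: -4 dBFS is 10.5 dB over -14.5 dBFS; at 1.5:1 that becomes 7 dB over, giving -7.5 dBFS.
Stage 2: -7.5 dBFS is 22.2 dB over -29.7 dBFS; at 4:1 that becomes 5.55 dB over, giving -24.15 dBFS.
Stage 3: -24.15 dBFS is at or below the -12.7 dBFS threshold — no compression; make-up brings it to -18.15 dBFS.

-18.15 dBFS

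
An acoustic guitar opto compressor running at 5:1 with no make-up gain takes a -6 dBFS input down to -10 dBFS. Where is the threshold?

Let T be the threshold. Output overshoot = (input overshoot)/R, so -10 − T = (-6 − T)/5.
5·(-10 − T) = -6 − T → 4·T = -50 − (-6) = -44.
T = -44/4 = -11 dBFS.

-11 dBFS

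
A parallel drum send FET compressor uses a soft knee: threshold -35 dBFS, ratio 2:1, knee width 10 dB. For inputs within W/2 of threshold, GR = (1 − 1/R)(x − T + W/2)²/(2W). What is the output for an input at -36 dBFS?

-36.4 dBFS

x − T + W/2 = -36 − (-35) + 5 = 4.
GR = (1 − 1/2) × 4² / 20 = 0.5 × 16 / 20 = 0.4 dB.
Output = -36 − 0.4 = -36.4 dBFS.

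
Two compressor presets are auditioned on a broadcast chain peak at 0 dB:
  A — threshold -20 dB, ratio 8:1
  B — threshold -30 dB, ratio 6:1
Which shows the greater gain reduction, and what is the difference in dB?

A: overshoot 20 dB → output overshoot 2.5 dB → GR 17.5 dB.
B: overshoot 30 dB → output overshoot 5 dB → GR 25 dB.
B applies 7.5 dB more gain reduction.

B, by 7.5 dB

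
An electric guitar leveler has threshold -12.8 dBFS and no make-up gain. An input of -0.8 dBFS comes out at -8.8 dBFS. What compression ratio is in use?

Input overshoot = -0.8 − (-12.8) = 12 dB; output overshoot = -8.8 − (-12.8) = 4 dB.
Ratio = 12 / 4 = 3.

3:1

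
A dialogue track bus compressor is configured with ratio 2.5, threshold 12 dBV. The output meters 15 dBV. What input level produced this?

19.5 dBV

Post-compression overshoot = 15 − 12 = 3 dB.
Undo the ratio: input overshoot = 3 × 2.5 = 7.5 dB, giving input = 19.5 dBV.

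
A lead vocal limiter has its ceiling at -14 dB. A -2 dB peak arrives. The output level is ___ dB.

The limiter clamps the peak to its -14 dB ceiling.

-14 dB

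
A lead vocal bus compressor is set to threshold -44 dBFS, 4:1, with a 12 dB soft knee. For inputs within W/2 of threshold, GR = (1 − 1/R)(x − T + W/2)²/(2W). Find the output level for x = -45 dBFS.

x − T + W/2 = -45 − (-44) + 6 = 5.
GR = (1 − 1/4) × 5² / 24 = 0.75 × 25 / 24 = 0.78125 dB.
Output = -45 − 0.78125 = -45.78125 dBFS.

-45.78125 dBFS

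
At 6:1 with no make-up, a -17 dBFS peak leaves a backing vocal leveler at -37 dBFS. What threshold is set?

-41 dBFS

Let T be the threshold. Output overshoot = (input overshoot)/R, so -37 − T = (-17 − T)/6.
6·(-37 − T) = -17 − T → 5·T = -222 − (-17) = -205.
T = -205/5 = -41 dBFS.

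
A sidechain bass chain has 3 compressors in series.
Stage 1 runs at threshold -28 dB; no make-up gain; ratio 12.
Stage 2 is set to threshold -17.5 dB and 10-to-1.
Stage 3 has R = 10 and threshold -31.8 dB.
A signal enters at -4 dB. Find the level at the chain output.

-31.22 dB

Stage 1: -4 dB is 24 dB over -28 dB; at 12:1 that becomes 2 dB over, giving -26 dB.
Stage 2: -26 dB ≤ -17.5 dB, so stage 2 doesn't engage; output -26 dB.
Stage 3: -26 dB is 5.8 dB over -31.8 dB; at 10:1 that becomes 0.58 dB over, giving -31.22 dB.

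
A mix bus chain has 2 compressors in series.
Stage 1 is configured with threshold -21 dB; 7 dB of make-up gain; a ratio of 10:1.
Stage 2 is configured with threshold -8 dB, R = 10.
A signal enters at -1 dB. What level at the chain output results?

-12 dB

Stage 1: 20 dB above -21 dB, reduced 10:1 to 2 dB above → -19 dB; +7 dB make-up → -12 dB.
Stage 2: -12 dB ≤ -8 dB, so stage 2 doesn't engage; output -12 dB.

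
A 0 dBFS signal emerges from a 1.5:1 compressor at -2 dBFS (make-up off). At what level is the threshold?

Let T be the threshold. Output overshoot = (input overshoot)/R, so -2 − T = (0 − T)/1.5.
1.5·(-2 − T) = 0 − T → 0.5·T = -3 − 0 = -3.
T = -3/0.5 = -6 dBFS.

-6 dBFS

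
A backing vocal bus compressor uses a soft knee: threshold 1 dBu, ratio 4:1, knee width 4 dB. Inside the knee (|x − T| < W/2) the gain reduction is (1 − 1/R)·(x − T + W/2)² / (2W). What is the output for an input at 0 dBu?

-0.09375 dBu

x − T + W/2 = 0 − 1 + 2 = 1.
GR = (1 − 1/4) × 1² / 8 = 0.75 × 1 / 8 = 0.09375 dB.
Output = 0 − 0.09375 = -0.09375 dBu.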